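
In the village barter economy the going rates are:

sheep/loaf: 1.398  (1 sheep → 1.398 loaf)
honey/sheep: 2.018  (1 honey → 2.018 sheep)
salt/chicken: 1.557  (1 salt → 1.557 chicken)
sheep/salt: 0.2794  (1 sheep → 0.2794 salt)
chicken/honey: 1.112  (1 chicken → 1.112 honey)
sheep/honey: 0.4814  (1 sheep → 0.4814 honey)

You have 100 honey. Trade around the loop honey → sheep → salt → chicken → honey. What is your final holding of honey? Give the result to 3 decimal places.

97.620

100 honey × 2.018 = 201.8 sheep
201.8 sheep × 0.2794 = 56.38292 salt
56.38292 salt × 1.557 = 87.78820644 chicken
87.78820644 chicken × 1.112 = 97.62048556128 honey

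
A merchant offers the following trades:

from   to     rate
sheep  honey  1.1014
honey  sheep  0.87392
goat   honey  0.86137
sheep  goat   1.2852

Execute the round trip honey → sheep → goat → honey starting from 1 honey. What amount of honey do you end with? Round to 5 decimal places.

1 honey × 0.87392 = 0.87392 sheep
0.87392 sheep × 1.2852 = 1.123161984 goat
1.123161984 goat × 0.86137 = 0.96745803815808 honey

0.96746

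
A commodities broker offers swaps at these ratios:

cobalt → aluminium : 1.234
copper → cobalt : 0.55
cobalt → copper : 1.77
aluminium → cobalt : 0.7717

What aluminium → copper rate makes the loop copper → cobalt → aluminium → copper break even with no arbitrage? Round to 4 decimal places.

1.4734

Known legs of the cycle: 0.55 × 1.234 = 0.6787
For no arbitrage the full-cycle product must be 1, so the missing rate is 1 / 0.6787 ≈ 1.473405.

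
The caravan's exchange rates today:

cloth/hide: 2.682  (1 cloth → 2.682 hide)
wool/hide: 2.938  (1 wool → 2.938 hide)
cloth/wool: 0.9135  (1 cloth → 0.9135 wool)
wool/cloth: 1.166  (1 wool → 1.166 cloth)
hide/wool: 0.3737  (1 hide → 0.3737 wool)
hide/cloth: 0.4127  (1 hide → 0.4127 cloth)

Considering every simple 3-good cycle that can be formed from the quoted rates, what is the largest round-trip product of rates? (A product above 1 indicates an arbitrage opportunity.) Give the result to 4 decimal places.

cloth→hide→wool→cloth: 2.682 × 0.3737 × 1.166 = 1.16864
cloth→wool→hide→cloth: 0.9135 × 2.938 × 0.4127 = 1.10763
Maximum is cloth→hide→wool→cloth at 1.1686; arbitrage exists.

1.1686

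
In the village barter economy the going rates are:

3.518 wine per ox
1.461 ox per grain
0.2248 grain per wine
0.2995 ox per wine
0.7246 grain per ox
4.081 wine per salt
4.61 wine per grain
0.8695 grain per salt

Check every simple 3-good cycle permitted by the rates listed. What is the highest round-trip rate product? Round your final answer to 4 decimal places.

1.1554

ox→wine→grain→ox: 3.518 × 0.2248 × 1.461 = 1.15543
ox→grain→wine→ox: 0.7246 × 4.61 × 0.2995 = 1.00045
Maximum is ox→wine→grain→ox at 1.1554; arbitrage exists.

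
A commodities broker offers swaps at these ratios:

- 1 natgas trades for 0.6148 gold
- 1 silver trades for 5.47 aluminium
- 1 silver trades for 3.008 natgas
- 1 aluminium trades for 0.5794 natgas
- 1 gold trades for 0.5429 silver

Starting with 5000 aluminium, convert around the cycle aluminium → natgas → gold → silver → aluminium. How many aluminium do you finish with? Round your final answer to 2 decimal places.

5289.19

5000 aluminium × 0.5794 = 2897 natgas
2897 natgas × 0.6148 = 1781.0756 gold
1781.0756 gold × 0.5429 = 966.94594324 silver
966.94594324 silver × 5.47 = 5289.1943095228 aluminium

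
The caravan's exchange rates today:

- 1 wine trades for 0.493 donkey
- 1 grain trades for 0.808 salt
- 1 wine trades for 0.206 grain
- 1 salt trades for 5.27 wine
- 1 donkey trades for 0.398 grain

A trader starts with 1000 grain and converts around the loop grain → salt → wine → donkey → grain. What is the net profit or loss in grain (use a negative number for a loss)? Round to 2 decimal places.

-164.49

1000 grain × 0.808 = 808 salt
808 salt × 5.27 = 4258.16 wine
4258.16 wine × 0.493 = 2099.27288 donkey
2099.27288 donkey × 0.398 = 835.51060624 grain
Net change: 835.51060624 − 1000 = -164.48939376 grain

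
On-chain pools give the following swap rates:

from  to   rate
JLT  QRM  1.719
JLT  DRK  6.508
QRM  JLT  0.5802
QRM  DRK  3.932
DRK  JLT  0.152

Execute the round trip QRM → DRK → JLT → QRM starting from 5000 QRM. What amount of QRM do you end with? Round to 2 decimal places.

5136.92

5000 QRM × 3.932 = 19660 DRK
19660 DRK × 0.152 = 2988.32 JLT
2988.32 JLT × 1.719 = 5136.92208 QRM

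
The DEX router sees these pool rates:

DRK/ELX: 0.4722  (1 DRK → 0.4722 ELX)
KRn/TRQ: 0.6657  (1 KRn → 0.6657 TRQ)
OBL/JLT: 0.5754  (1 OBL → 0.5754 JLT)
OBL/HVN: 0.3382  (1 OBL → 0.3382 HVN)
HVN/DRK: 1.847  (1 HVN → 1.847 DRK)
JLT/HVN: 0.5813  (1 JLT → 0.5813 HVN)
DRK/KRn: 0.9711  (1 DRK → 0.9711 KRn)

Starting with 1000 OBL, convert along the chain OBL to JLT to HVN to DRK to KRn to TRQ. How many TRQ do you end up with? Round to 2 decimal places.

1000 OBL × 0.5754 = 575.4 JLT
575.4 JLT × 0.5813 = 334.48002 HVN
334.48002 HVN × 1.847 = 617.78459694 DRK
617.78459694 DRK × 0.9711 = 599.930622088434 KRn
599.930622088434 KRn × 0.6657 = 399.3738151242705138 TRQ

399.37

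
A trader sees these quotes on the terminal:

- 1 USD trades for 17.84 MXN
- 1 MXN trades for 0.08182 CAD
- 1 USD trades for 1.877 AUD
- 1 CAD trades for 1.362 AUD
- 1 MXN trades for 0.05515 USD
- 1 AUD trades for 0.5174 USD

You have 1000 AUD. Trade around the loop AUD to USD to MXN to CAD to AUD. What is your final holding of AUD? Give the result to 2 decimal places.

1000 AUD × 0.5174 = 517.4 USD
517.4 USD × 17.84 = 9230.416 MXN
9230.416 MXN × 0.08182 = 755.23263712 CAD
755.23263712 CAD × 1.362 = 1028.62685175744 AUD

1028.63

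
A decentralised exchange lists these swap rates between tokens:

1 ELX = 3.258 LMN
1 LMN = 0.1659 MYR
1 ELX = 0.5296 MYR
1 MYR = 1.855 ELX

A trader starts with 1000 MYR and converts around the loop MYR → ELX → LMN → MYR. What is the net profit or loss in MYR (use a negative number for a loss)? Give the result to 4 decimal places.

2.6316

1000 MYR × 1.855 = 1855 ELX
1855 ELX × 3.258 = 6043.59 LMN
6043.59 LMN × 0.1659 = 1002.631581 MYR
Net change: 1002.631581 − 1000 = 2.631581 MYR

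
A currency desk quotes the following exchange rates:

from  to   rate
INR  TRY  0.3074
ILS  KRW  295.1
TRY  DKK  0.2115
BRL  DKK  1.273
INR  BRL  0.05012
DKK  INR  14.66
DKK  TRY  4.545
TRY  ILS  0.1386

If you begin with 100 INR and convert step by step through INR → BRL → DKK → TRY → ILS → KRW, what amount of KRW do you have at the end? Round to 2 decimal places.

1186.06

100 INR × 0.05012 = 5.012 BRL
5.012 BRL × 1.273 = 6.380276 DKK
6.380276 DKK × 4.545 = 28.99835442 TRY
28.99835442 TRY × 0.1386 = 4.019171922612 ILS
4.019171922612 ILS × 295.1 = 1186.0576343628012 KRW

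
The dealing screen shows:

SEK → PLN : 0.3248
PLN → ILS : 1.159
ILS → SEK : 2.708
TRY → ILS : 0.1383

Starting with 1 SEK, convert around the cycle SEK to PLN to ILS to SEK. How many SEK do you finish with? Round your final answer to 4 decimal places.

1 SEK × 0.3248 = 0.3248 PLN
0.3248 PLN × 1.159 = 0.3764432 ILS
0.3764432 ILS × 2.708 = 1.0194081856 SEK

1.0194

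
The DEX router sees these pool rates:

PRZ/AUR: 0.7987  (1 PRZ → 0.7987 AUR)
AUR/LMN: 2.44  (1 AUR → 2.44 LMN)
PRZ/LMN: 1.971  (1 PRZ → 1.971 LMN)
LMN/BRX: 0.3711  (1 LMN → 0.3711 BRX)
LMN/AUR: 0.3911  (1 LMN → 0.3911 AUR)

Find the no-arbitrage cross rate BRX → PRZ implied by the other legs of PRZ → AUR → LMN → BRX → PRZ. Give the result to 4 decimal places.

Known legs of the cycle: 0.7987 × 2.44 × 0.3711 = 0.7232100708
For no arbitrage the full-cycle product must be 1, so the missing rate is 1 / 0.7232100708 ≈ 1.382724.

1.3827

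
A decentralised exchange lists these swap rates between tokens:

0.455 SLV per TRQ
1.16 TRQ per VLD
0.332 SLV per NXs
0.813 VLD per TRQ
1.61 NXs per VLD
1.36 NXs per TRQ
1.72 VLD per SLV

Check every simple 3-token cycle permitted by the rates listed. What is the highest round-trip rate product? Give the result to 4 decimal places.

SLV→VLD→NXs→SLV: 1.72 × 1.61 × 0.332 = 0.91937
SLV→VLD→TRQ→SLV: 1.72 × 1.16 × 0.455 = 0.90782
Maximum is SLV→VLD→NXs→SLV at 0.9194; no arbitrage — every cycle loses value.

0.9194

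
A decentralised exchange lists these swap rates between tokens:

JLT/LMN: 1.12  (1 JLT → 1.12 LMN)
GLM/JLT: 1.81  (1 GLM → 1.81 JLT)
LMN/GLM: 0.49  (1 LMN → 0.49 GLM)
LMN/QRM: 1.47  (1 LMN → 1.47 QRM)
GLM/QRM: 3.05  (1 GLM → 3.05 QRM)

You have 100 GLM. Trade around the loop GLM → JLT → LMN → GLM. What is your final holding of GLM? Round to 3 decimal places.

100 GLM × 1.81 = 181 JLT
181 JLT × 1.12 = 202.72 LMN
202.72 LMN × 0.49 = 99.3328 GLM

99.333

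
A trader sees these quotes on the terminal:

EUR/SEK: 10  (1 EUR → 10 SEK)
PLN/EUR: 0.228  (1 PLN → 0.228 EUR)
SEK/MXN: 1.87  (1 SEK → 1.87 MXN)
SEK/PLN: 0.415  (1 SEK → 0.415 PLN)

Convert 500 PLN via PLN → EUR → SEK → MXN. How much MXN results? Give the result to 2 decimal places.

500 PLN × 0.228 = 114 EUR
114 EUR × 10 = 1140 SEK
1140 SEK × 1.87 = 2131.8 MXN

2131.80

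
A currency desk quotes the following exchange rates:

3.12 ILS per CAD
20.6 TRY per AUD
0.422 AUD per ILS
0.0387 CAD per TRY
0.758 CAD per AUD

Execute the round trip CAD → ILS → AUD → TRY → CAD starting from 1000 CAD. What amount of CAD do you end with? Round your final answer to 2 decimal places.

1000 CAD × 3.12 = 3120 ILS
3120 ILS × 0.422 = 1316.64 AUD
1316.64 AUD × 20.6 = 27122.784 TRY
27122.784 TRY × 0.0387 = 1049.6517408 CAD

1049.65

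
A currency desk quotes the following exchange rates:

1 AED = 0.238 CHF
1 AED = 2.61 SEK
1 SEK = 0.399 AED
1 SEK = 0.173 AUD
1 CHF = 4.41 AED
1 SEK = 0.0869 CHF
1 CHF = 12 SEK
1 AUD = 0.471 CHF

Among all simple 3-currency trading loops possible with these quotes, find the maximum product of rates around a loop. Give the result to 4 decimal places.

CHF→SEK→AED→CHF: 12 × 0.399 × 0.238 = 1.13954
CHF→AED→SEK→CHF: 4.41 × 2.61 × 0.0869 = 1.00023
CHF→SEK→AUD→CHF: 12 × 0.173 × 0.471 = 0.97780
Maximum is CHF→SEK→AED→CHF at 1.1395; arbitrage exists.

1.1395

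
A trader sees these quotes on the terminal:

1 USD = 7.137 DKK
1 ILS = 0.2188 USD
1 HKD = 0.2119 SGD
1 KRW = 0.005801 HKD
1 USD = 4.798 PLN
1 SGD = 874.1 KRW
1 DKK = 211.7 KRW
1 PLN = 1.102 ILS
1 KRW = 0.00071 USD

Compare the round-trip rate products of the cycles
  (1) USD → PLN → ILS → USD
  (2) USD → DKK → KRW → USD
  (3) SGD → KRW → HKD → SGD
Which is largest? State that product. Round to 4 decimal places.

1.1569

(1) 4.798 × 1.102 × 0.2188 = 1.15688
(2) 7.137 × 211.7 × 0.00071 = 1.07274
(3) 874.1 × 0.005801 × 0.2119 = 1.07447
Highest is cycle (1) at 1.1569 (>1, arbitrage).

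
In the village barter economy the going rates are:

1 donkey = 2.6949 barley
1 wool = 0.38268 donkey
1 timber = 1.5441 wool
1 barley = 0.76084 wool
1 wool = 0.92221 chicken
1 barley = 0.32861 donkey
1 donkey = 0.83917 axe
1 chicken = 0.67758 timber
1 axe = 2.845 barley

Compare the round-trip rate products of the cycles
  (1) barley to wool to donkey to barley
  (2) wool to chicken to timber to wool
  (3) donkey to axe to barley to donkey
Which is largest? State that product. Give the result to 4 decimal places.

(1) 0.76084 × 0.38268 × 2.6949 = 0.78464
(2) 0.92221 × 0.67758 × 1.5441 = 0.96486
(3) 0.83917 × 2.845 × 0.32861 = 0.78454
Highest is cycle (2) at 0.9649 (≤1, no arbitrage).

0.9649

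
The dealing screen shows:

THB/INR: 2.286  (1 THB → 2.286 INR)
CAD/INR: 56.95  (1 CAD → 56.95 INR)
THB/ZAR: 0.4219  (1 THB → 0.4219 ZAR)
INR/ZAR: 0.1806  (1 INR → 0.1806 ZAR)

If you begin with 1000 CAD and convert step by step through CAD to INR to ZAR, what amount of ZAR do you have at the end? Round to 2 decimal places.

1000 CAD × 56.95 = 56950 INR
56950 INR × 0.1806 = 10285.17 ZAR

10285.17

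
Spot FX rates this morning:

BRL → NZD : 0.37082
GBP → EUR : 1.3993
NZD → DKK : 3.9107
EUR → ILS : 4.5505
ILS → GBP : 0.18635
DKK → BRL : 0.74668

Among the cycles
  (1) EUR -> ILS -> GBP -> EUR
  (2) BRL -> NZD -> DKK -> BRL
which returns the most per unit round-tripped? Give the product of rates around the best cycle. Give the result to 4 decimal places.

(1) 4.5505 × 0.18635 × 1.3993 = 1.18659
(2) 0.37082 × 3.9107 × 0.74668 = 1.08281
Highest is cycle (1) at 1.1866 (>1, arbitrage).

1.1866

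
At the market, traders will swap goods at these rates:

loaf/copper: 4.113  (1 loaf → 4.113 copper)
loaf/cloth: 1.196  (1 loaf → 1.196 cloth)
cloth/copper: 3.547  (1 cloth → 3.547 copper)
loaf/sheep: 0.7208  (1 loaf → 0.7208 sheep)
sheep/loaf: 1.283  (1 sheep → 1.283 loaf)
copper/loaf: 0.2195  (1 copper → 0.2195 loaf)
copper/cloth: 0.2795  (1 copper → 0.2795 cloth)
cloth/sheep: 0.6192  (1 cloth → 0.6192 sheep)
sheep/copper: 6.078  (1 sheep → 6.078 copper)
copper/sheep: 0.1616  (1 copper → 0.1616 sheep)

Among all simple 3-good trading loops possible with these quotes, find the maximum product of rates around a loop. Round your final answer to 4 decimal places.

copper→cloth→sheep→copper: 0.2795 × 0.6192 × 6.078 = 1.05190
copper→loaf→sheep→copper: 0.2195 × 0.7208 × 6.078 = 0.96163
cloth→sheep→loaf→cloth: 0.6192 × 1.283 × 1.196 = 0.95014
copper→loaf→cloth→copper: 0.2195 × 1.196 × 3.547 = 0.93117
copper→sheep→loaf→copper: 0.1616 × 1.283 × 4.113 = 0.85276
Maximum is copper→cloth→sheep→copper at 1.0519; arbitrage exists.

1.0519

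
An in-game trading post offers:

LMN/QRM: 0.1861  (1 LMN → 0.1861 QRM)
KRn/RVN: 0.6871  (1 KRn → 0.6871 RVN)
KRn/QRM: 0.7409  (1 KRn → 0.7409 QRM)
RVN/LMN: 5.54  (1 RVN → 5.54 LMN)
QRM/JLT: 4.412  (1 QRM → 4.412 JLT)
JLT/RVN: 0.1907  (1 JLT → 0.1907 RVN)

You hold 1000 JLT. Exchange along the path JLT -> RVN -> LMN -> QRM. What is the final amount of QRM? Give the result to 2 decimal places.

196.61

1000 JLT × 0.1907 = 190.7 RVN
190.7 RVN × 5.54 = 1056.478 LMN
1056.478 LMN × 0.1861 = 196.6105558 QRM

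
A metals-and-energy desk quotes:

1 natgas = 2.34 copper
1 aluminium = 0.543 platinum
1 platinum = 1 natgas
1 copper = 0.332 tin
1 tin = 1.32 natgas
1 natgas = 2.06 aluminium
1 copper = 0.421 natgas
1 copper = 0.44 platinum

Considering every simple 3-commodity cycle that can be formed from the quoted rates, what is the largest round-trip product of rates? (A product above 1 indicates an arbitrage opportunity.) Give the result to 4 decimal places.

platinum→natgas→aluminium→platinum: 1 × 2.06 × 0.543 = 1.11858
platinum→natgas→copper→platinum: 1 × 2.34 × 0.44 = 1.02960
tin→natgas→copper→tin: 1.32 × 2.34 × 0.332 = 1.02548
Maximum is platinum→natgas→aluminium→platinum at 1.1186; arbitrage exists.

1.1186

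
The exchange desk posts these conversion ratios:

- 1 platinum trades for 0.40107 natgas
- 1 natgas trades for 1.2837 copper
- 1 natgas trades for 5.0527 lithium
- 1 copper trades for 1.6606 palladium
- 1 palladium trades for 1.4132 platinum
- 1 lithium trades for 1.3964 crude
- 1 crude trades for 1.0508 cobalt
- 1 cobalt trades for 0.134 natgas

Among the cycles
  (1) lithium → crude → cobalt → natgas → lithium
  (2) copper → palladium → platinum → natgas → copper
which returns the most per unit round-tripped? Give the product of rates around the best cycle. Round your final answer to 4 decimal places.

(1) 1.3964 × 1.0508 × 0.134 × 5.0527 = 0.99348
(2) 1.6606 × 1.4132 × 0.40107 × 1.2837 = 1.20824
Highest is cycle (2) at 1.2082 (>1, arbitrage).

1.2082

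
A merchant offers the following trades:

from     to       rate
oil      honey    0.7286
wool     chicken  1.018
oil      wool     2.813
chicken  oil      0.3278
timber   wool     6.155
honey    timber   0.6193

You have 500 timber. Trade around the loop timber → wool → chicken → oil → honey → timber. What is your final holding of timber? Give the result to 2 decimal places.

500 timber × 6.155 = 3077.5 wool
3077.5 wool × 1.018 = 3132.895 chicken
3132.895 chicken × 0.3278 = 1026.962981 oil
1026.962981 oil × 0.7286 = 748.2452279566 honey
748.2452279566 honey × 0.6193 = 463.38826967352238 timber

463.39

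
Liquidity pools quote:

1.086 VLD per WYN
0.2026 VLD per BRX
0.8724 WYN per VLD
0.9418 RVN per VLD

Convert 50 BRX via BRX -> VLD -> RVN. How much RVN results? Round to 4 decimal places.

50 BRX × 0.2026 = 10.13 VLD
10.13 VLD × 0.9418 = 9.540434 RVN

9.5404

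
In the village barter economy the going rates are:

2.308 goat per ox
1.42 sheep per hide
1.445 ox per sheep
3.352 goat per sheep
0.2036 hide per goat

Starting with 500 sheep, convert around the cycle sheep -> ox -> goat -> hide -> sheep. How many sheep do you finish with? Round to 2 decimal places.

500 sheep × 1.445 = 722.5 ox
722.5 ox × 2.308 = 1667.53 goat
1667.53 goat × 0.2036 = 339.509108 hide
339.509108 hide × 1.42 = 482.10293336 sheep

482.10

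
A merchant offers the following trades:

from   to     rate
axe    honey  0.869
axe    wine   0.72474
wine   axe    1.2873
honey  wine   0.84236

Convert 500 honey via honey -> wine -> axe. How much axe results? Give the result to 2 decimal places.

500 honey × 0.84236 = 421.18 wine
421.18 wine × 1.2873 = 542.185014 axe

542.19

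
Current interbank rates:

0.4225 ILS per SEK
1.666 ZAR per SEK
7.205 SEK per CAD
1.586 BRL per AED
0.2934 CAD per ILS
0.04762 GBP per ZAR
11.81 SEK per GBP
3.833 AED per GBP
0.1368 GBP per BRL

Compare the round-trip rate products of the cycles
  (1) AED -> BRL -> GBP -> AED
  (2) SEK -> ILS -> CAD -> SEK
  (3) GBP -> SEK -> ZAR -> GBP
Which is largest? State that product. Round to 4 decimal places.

0.9369

(1) 1.586 × 0.1368 × 3.833 = 0.83163
(2) 0.4225 × 0.2934 × 7.205 = 0.89314
(3) 11.81 × 1.666 × 0.04762 = 0.93695
Highest is cycle (3) at 0.9369 (≤1, no arbitrage).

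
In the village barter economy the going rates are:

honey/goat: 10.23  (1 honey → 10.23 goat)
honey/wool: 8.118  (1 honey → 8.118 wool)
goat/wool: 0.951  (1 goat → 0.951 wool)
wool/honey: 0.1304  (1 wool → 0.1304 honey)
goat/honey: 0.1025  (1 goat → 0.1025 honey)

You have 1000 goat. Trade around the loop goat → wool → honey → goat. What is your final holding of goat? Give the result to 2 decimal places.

1268.63

1000 goat × 0.951 = 951 wool
951 wool × 0.1304 = 124.0104 honey
124.0104 honey × 10.23 = 1268.626392 goat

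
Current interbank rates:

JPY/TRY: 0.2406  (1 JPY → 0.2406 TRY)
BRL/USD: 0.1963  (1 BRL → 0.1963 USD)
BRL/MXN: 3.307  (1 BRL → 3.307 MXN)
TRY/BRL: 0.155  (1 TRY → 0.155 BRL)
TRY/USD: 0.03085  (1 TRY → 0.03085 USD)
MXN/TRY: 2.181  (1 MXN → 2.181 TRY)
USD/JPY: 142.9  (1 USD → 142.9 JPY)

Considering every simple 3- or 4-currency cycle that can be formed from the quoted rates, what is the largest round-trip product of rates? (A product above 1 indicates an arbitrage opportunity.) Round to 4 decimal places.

1.1179

TRY→BRL→MXN→TRY: 0.155 × 3.307 × 2.181 = 1.11795
TRY→USD→JPY→TRY: 0.03085 × 142.9 × 0.2406 = 1.06068
TRY→BRL→USD→JPY→TRY: 0.155 × 0.1963 × 142.9 × 0.2406 = 1.04612
Maximum is TRY→BRL→MXN→TRY at 1.1179; arbitrage exists.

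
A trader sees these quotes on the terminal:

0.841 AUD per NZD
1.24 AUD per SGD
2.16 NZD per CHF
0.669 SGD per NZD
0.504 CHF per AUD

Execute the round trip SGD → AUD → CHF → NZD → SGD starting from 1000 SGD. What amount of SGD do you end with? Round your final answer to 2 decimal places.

903.09

1000 SGD × 1.24 = 1240 AUD
1240 AUD × 0.504 = 624.96 CHF
624.96 CHF × 2.16 = 1349.9136 NZD
1349.9136 NZD × 0.669 = 903.0921984 SGD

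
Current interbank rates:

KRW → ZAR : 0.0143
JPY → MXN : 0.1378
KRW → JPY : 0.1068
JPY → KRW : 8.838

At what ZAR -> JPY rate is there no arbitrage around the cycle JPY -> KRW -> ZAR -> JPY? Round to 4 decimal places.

Known legs of the cycle: 8.838 × 0.0143 = 0.1263834
For no arbitrage the full-cycle product must be 1, so the missing rate is 1 / 0.1263834 ≈ 7.912432.

7.9124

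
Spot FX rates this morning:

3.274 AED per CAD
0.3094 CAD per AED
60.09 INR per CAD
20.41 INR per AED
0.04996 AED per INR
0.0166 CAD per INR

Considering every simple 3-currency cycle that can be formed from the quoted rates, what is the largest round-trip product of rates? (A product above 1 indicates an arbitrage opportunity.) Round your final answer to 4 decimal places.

CAD→AED→INR→CAD: 3.274 × 20.41 × 0.0166 = 1.10925
CAD→INR→AED→CAD: 60.09 × 0.04996 × 0.3094 = 0.92885
Maximum is CAD→AED→INR→CAD at 1.1093; arbitrage exists.

1.1093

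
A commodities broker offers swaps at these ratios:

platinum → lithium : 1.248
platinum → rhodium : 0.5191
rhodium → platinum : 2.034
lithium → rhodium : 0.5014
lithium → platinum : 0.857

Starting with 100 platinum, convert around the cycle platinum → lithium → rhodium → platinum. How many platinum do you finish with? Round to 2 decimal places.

100 platinum × 1.248 = 124.8 lithium
124.8 lithium × 0.5014 = 62.57472 rhodium
62.57472 rhodium × 2.034 = 127.27698048 platinum

127.28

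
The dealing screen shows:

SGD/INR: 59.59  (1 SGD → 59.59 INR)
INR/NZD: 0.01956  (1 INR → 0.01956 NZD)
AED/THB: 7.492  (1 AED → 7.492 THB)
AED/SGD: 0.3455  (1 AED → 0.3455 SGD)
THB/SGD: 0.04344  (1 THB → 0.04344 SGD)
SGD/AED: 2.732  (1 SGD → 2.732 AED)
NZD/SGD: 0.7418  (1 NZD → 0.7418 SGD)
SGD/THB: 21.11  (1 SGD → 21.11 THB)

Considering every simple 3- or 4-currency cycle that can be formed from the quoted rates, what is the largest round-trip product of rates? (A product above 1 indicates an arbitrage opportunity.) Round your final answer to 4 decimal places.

THB→SGD→AED→THB: 0.04344 × 2.732 × 7.492 = 0.88914
SGD→INR→NZD→SGD: 59.59 × 0.01956 × 0.7418 = 0.86463
Maximum is THB→SGD→AED→THB at 0.8891; no arbitrage — every cycle loses value.

0.8891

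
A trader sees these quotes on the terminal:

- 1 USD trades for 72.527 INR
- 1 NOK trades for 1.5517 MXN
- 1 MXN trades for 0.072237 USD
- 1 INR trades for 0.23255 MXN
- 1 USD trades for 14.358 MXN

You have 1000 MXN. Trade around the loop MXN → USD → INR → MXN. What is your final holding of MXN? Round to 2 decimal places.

1000 MXN × 0.072237 = 72.237 USD
72.237 USD × 72.527 = 5239.132899 INR
5239.132899 INR × 0.23255 = 1218.36035566245 MXN

1218.36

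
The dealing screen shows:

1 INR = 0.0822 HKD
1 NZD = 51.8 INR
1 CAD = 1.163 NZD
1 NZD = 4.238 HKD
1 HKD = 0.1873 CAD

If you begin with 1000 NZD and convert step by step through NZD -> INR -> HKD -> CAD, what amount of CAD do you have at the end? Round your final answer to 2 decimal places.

797.52

1000 NZD × 51.8 = 51800 INR
51800 INR × 0.0822 = 4257.96 HKD
4257.96 HKD × 0.1873 = 797.515908 CAD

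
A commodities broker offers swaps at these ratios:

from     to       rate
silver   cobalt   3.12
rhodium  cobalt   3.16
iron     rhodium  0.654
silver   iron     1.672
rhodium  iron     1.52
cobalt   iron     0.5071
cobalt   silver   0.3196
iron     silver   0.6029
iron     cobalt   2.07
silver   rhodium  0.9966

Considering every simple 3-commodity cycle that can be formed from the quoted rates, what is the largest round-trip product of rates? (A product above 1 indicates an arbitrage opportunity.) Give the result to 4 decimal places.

1.1061

silver→iron→cobalt→silver: 1.672 × 2.07 × 0.3196 = 1.10615
rhodium→cobalt→iron→rhodium: 3.16 × 0.5071 × 0.654 = 1.04799
rhodium→cobalt→silver→rhodium: 3.16 × 0.3196 × 0.9966 = 1.00650
silver→cobalt→iron→silver: 3.12 × 0.5071 × 0.6029 = 0.95388
rhodium→iron→silver→rhodium: 1.52 × 0.6029 × 0.9966 = 0.91329
Maximum is silver→iron→cobalt→silver at 1.1061; arbitrage exists.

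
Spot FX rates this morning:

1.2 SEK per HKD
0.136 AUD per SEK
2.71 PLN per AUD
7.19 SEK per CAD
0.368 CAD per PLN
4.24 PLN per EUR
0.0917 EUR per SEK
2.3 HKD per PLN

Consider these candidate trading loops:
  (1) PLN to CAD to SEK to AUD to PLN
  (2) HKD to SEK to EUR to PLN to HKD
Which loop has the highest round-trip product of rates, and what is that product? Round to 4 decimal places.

(1) 0.368 × 7.19 × 0.136 × 2.71 = 0.97518
(2) 1.2 × 0.0917 × 4.24 × 2.3 = 1.07311
Highest is cycle (2) at 1.0731 (>1, arbitrage).

1.0731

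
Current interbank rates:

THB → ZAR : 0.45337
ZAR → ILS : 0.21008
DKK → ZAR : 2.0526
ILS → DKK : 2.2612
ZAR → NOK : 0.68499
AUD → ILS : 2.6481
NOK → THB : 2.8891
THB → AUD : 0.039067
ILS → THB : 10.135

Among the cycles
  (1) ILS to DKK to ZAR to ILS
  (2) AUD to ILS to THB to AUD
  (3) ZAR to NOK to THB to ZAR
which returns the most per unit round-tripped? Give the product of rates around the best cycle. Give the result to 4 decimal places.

1.0485

(1) 2.2612 × 2.0526 × 0.21008 = 0.97505
(2) 2.6481 × 10.135 × 0.039067 = 1.04850
(3) 0.68499 × 2.8891 × 0.45337 = 0.89722
Highest is cycle (2) at 1.0485 (>1, arbitrage).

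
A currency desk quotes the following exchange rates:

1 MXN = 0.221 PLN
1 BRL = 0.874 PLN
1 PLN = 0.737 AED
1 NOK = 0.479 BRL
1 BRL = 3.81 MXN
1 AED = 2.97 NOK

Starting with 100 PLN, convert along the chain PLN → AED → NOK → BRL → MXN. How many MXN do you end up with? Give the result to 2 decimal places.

100 PLN × 0.737 = 73.7 AED
73.7 AED × 2.97 = 218.889 NOK
218.889 NOK × 0.479 = 104.847831 BRL
104.847831 BRL × 3.81 = 399.47023611 MXN

399.47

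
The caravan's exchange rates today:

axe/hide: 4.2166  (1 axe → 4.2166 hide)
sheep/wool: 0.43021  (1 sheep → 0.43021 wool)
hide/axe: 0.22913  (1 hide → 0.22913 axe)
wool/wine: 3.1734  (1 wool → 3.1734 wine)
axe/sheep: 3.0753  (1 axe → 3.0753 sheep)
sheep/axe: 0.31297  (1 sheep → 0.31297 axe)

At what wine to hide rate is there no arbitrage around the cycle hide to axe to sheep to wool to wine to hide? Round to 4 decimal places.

1.0395

Known legs of the cycle: 0.22913 × 3.0753 × 0.43021 × 3.1734 = 0.961999312922896446
For no arbitrage the full-cycle product must be 1, so the missing rate is 1 / 0.961999312922896446 ≈ 1.039502.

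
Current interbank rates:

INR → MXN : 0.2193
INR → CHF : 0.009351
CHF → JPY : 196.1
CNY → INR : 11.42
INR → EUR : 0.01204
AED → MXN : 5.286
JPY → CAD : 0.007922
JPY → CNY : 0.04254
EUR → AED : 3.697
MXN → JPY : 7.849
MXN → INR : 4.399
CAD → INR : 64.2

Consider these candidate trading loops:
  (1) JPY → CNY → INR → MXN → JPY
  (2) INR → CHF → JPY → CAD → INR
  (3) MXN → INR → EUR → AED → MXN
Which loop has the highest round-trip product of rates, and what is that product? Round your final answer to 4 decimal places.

(1) 0.04254 × 11.42 × 0.2193 × 7.849 = 0.83621
(2) 0.009351 × 196.1 × 0.007922 × 64.2 = 0.93262
(3) 4.399 × 0.01204 × 3.697 × 5.286 = 1.03504
Highest is cycle (3) at 1.0350 (>1, arbitrage).

1.0350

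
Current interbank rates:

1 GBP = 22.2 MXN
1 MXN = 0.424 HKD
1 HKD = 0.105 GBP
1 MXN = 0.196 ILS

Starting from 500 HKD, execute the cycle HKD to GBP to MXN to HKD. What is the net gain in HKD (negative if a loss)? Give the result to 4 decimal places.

500 HKD × 0.105 = 52.5 GBP
52.5 GBP × 22.2 = 1165.5 MXN
1165.5 MXN × 0.424 = 494.172 HKD
Net change: 494.172 − 500 = -5.828 HKD

-5.8280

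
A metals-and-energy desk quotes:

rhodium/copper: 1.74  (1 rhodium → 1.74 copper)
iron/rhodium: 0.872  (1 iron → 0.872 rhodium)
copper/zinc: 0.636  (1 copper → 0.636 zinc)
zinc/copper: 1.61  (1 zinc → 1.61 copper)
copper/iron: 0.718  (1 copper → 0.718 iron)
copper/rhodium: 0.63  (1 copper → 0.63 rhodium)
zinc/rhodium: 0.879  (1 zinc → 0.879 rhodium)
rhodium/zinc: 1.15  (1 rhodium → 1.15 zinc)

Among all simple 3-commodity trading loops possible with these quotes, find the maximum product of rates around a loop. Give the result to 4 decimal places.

zinc→copper→rhodium→zinc: 1.61 × 0.63 × 1.15 = 1.16645
copper→iron→rhodium→copper: 0.718 × 0.872 × 1.74 = 1.08941
zinc→rhodium→copper→zinc: 0.879 × 1.74 × 0.636 = 0.97274
Maximum is zinc→copper→rhodium→zinc at 1.1664; arbitrage exists.

1.1664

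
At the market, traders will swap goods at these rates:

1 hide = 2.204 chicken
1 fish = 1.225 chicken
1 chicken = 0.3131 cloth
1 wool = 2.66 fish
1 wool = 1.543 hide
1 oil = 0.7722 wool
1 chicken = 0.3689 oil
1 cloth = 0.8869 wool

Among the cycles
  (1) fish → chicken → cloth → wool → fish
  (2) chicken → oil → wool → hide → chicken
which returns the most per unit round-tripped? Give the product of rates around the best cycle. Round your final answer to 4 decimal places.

(1) 1.225 × 0.3131 × 0.8869 × 2.66 = 0.90485
(2) 0.3689 × 0.7722 × 1.543 × 2.204 = 0.96876
Highest is cycle (2) at 0.9688 (≤1, no arbitrage).

0.9688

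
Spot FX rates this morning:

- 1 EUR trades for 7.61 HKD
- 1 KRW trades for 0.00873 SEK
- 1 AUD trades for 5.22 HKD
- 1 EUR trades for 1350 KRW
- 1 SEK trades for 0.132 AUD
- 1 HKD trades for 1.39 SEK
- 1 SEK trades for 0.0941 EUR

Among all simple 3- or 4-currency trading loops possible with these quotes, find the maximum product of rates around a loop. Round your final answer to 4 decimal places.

EUR→KRW→SEK→EUR: 1350 × 0.00873 × 0.0941 = 1.10902
EUR→HKD→SEK→EUR: 7.61 × 1.39 × 0.0941 = 0.99538
AUD→HKD→SEK→AUD: 5.22 × 1.39 × 0.132 = 0.95777
Maximum is EUR→KRW→SEK→EUR at 1.1090; arbitrage exists.

1.1090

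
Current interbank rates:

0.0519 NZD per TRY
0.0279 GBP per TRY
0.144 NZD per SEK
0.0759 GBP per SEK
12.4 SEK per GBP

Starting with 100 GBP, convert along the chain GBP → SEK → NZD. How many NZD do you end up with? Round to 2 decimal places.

178.56

100 GBP × 12.4 = 1240 SEK
1240 SEK × 0.144 = 178.56 NZD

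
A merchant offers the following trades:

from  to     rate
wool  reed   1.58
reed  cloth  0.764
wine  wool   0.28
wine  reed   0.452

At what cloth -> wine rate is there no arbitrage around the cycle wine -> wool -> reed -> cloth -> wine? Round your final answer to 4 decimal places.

2.9586

Known legs of the cycle: 0.28 × 1.58 × 0.764 = 0.3379936
For no arbitrage the full-cycle product must be 1, so the missing rate is 1 / 0.3379936 ≈ 2.958636.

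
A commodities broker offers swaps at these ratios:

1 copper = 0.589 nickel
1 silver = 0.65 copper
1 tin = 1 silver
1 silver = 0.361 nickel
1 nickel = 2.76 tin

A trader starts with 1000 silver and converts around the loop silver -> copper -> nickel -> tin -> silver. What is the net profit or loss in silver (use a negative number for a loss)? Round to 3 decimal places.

56.666

1000 silver × 0.65 = 650 copper
650 copper × 0.589 = 382.85 nickel
382.85 nickel × 2.76 = 1056.666 tin
1056.666 tin × 1 = 1056.666 silver
Net change: 1056.666 − 1000 = 56.666 silver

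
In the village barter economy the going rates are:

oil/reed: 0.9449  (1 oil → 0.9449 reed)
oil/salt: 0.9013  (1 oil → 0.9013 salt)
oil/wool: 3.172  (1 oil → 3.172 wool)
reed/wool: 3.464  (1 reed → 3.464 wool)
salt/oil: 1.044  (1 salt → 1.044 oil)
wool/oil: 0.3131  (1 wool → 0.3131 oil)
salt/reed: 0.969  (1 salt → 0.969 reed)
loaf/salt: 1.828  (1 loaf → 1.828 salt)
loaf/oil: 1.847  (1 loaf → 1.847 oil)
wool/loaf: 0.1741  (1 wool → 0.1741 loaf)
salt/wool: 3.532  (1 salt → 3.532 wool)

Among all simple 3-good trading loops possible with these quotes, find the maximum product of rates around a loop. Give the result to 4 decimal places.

1.1241

salt→wool→loaf→salt: 3.532 × 0.1741 × 1.828 = 1.12408
reed→wool→oil→reed: 3.464 × 0.3131 × 0.9449 = 1.02482
loaf→oil→wool→loaf: 1.847 × 3.172 × 0.1741 = 1.02000
salt→wool→oil→salt: 3.532 × 0.3131 × 0.9013 = 0.99672
Maximum is salt→wool→loaf→salt at 1.1241; arbitrage exists.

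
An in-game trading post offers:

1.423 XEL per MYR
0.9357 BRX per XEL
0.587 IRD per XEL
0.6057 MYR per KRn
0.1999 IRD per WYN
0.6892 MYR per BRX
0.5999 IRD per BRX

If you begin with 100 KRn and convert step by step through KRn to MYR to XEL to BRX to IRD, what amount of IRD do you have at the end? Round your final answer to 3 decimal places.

100 KRn × 0.6057 = 60.57 MYR
60.57 MYR × 1.423 = 86.19111 XEL
86.19111 XEL × 0.9357 = 80.649021627 BRX
80.649021627 BRX × 0.5999 = 48.3813480740373 IRD

48.381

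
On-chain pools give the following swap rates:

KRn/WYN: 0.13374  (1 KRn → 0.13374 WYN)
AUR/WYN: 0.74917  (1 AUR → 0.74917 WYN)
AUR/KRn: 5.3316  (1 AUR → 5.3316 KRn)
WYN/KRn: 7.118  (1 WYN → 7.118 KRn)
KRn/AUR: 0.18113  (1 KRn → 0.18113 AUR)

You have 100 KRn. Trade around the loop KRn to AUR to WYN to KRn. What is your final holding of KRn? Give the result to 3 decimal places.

100 KRn × 0.18113 = 18.113 AUR
18.113 AUR × 0.74917 = 13.56971621 WYN
13.56971621 WYN × 7.118 = 96.58923998278 KRn

96.589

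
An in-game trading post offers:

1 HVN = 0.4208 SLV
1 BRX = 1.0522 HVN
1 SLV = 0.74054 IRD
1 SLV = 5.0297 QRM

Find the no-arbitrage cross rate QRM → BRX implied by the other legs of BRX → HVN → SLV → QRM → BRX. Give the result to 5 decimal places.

Known legs of the cycle: 1.0522 × 0.4208 × 5.0297 = 2.226978943072
For no arbitrage the full-cycle product must be 1, so the missing rate is 1 / 2.226978943072 ≈ 0.4490388.

0.44904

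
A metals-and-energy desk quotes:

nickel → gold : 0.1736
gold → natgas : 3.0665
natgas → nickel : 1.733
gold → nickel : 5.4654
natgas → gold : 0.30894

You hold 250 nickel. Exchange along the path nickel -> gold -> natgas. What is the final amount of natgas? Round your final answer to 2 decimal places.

133.09

250 nickel × 0.1736 = 43.4 gold
43.4 gold × 3.0665 = 133.0861 natgas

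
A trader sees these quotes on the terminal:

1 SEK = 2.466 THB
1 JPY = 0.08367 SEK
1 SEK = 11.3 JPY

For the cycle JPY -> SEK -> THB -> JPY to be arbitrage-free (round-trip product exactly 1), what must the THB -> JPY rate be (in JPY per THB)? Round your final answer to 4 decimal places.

Known legs of the cycle: 0.08367 × 2.466 = 0.20633022
For no arbitrage the full-cycle product must be 1, so the missing rate is 1 / 0.20633022 ≈ 4.846600.

4.8466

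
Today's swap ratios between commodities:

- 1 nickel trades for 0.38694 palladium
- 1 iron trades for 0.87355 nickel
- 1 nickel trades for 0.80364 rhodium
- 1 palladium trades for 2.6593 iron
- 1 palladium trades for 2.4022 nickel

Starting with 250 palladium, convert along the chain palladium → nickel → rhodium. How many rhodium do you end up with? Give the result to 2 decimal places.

482.63

250 palladium × 2.4022 = 600.55 nickel
600.55 nickel × 0.80364 = 482.626002 rhodium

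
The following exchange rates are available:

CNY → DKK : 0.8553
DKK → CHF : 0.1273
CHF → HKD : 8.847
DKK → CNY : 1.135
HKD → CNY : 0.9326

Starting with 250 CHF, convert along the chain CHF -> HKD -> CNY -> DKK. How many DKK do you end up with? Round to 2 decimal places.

1764.21

250 CHF × 8.847 = 2211.75 HKD
2211.75 HKD × 0.9326 = 2062.67805 CNY
2062.67805 CNY × 0.8553 = 1764.208536165 DKK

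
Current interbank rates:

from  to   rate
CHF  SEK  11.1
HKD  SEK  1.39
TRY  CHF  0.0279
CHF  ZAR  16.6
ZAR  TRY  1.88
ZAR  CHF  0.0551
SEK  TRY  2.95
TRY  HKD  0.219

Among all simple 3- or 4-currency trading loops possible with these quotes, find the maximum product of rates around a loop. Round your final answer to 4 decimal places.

TRY→CHF→SEK→TRY: 0.0279 × 11.1 × 2.95 = 0.91359
TRY→HKD→SEK→TRY: 0.219 × 1.39 × 2.95 = 0.89801
TRY→CHF→ZAR→TRY: 0.0279 × 16.6 × 1.88 = 0.87070
Maximum is TRY→CHF→SEK→TRY at 0.9136; no arbitrage — every cycle loses value.

0.9136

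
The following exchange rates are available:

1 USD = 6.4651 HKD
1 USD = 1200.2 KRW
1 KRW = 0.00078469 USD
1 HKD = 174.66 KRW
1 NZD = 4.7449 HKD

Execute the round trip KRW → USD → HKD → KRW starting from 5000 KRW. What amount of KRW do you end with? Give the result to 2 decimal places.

4430.34

5000 KRW × 0.00078469 = 3.92345 USD
3.92345 USD × 6.4651 = 25.365496595 HKD
25.365496595 HKD × 174.66 = 4430.3376352827 KRW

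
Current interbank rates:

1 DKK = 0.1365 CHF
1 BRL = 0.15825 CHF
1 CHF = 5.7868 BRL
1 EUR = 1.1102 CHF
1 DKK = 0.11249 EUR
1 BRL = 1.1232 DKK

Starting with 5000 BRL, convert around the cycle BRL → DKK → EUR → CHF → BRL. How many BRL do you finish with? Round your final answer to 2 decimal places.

5000 BRL × 1.1232 = 5616 DKK
5616 DKK × 0.11249 = 631.74384 EUR
631.74384 EUR × 1.1102 = 701.362011168 CHF
701.362011168 CHF × 5.7868 = 4058.6416862269824 BRL

4058.64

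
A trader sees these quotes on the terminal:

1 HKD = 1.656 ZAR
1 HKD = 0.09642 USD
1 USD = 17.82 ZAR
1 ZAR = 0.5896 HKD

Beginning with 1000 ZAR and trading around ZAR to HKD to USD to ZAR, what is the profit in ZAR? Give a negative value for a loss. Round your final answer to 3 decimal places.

13.053

1000 ZAR × 0.5896 = 589.6 HKD
589.6 HKD × 0.09642 = 56.849232 USD
56.849232 USD × 17.82 = 1013.05331424 ZAR
Net change: 1013.05331424 − 1000 = 13.05331424 ZAR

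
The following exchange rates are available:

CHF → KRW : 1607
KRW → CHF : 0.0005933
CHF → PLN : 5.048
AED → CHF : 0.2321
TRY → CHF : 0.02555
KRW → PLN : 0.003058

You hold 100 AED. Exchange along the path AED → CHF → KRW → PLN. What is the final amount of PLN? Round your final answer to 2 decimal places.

114.06

100 AED × 0.2321 = 23.21 CHF
23.21 CHF × 1607 = 37298.47 KRW
37298.47 KRW × 0.003058 = 114.05872126 PLN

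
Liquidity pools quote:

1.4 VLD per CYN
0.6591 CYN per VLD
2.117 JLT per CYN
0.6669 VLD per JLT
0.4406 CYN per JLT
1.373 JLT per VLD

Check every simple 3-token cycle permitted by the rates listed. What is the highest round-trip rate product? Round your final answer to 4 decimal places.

VLD→CYN→JLT→VLD: 0.6591 × 2.117 × 0.6669 = 0.93054
VLD→JLT→CYN→VLD: 1.373 × 0.4406 × 1.4 = 0.84692
Maximum is VLD→CYN→JLT→VLD at 0.9305; no arbitrage — every cycle loses value.

0.9305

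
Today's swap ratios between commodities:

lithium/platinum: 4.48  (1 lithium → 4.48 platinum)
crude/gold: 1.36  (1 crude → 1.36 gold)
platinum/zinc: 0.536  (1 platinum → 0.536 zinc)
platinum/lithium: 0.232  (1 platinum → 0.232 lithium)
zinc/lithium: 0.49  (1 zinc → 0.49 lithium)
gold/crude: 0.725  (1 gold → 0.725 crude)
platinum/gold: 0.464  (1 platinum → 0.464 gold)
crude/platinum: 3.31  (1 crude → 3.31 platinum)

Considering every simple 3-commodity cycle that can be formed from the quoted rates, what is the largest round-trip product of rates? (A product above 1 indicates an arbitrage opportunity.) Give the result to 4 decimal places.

1.1766

zinc→lithium→platinum→zinc: 0.49 × 4.48 × 0.536 = 1.17663
platinum→gold→crude→platinum: 0.464 × 0.725 × 3.31 = 1.11348
Maximum is zinc→lithium→platinum→zinc at 1.1766; arbitrage exists.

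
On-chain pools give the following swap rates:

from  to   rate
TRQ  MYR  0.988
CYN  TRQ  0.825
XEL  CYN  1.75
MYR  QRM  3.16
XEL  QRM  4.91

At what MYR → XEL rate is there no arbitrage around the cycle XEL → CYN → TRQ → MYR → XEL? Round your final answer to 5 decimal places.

0.70105

Known legs of the cycle: 1.75 × 0.825 × 0.988 = 1.426425
For no arbitrage the full-cycle product must be 1, so the missing rate is 1 / 1.426425 ≈ 0.7010533.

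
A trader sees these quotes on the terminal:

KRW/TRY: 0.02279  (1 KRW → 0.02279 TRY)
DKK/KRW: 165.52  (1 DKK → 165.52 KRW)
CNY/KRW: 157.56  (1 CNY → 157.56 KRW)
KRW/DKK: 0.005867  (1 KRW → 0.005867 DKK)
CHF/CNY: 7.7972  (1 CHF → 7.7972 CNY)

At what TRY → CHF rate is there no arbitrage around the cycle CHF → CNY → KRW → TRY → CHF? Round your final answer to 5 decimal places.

0.03572

Known legs of the cycle: 7.7972 × 157.56 × 0.02279 = 27.99812650128
For no arbitrage the full-cycle product must be 1, so the missing rate is 1 / 27.99812650128 ≈ 0.0357167.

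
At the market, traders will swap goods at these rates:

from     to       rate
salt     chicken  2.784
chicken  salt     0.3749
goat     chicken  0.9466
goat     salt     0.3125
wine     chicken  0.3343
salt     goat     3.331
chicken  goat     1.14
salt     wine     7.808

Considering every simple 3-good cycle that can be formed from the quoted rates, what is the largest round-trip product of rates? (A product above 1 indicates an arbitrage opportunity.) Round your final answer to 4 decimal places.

1.1821

chicken→salt→goat→chicken: 0.3749 × 3.331 × 0.9466 = 1.18211
chicken→goat→salt→chicken: 1.14 × 0.3125 × 2.784 = 0.99180
chicken→salt→wine→chicken: 0.3749 × 7.808 × 0.3343 = 0.97857
Maximum is chicken→salt→goat→chicken at 1.1821; arbitrage exists.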